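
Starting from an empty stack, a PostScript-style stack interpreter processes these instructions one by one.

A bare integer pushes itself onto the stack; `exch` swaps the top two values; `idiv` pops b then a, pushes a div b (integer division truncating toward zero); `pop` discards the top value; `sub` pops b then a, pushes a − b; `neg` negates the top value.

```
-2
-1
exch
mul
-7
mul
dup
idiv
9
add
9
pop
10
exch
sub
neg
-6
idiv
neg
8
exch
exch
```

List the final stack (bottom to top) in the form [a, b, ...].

-2    -2
-1    -2 -1
exch  -1 -2
mul   2
-7    2 -7
mul   -14
dup   -14 -14
idiv  1
9     1 9
add   10
9     10 9
pop   10
10    10 10
exch  10 10
sub   0
neg   0
-6    0 -6
idiv  0
neg   0
8     0 8
exch  8 0
exch  0 8

[0, 8]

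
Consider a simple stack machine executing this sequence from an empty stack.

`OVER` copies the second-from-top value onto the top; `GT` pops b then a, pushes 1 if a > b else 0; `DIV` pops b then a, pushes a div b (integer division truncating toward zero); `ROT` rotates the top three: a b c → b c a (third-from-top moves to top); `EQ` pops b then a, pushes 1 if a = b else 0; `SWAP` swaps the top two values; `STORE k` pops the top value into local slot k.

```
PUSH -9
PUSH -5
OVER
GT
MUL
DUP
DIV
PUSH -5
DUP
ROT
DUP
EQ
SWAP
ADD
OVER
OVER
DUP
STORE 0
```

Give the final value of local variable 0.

PUSH -9 → -9
PUSH -5 → -9 -5
OVER    → -9 -5 -9
GT      → -9 1
MUL     → -9
DUP     → -9 -9
DIV     → 1
PUSH -5 → 1 -5
DUP     → 1 -5 -5
ROT     → -5 -5 1
DUP     → -5 -5 1 1
EQ      → -5 -5 1
SWAP    → -5 1 -5
ADD     → -5 -4
OVER    → -5 -4 -5
OVER    → -5 -4 -5 -4
DUP     → -5 -4 -5 -4 -4
STORE 0 → -5 -4 -5 -4

-4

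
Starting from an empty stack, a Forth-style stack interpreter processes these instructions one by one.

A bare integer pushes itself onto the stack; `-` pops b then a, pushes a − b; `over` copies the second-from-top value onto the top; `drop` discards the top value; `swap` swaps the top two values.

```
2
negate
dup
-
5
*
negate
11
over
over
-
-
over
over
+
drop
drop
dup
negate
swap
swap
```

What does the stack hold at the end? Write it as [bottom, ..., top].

[0, 0]

2      : [2]
negate : [-2]
dup    : [-2, -2]
-      : [0]
5      : [0, 5]
*      : [0]
negate : [0]
11     : [0, 11]
over   : [0, 11, 0]
over   : [0, 11, 0, 11]
-      : [0, 11, -11]
-      : [0, 22]
over   : [0, 22, 0]
over   : [0, 22, 0, 22]
+      : [0, 22, 22]
drop   : [0, 22]
drop   : [0]
dup    : [0, 0]
negate : [0, 0]
swap   : [0, 0]
swap   : [0, 0]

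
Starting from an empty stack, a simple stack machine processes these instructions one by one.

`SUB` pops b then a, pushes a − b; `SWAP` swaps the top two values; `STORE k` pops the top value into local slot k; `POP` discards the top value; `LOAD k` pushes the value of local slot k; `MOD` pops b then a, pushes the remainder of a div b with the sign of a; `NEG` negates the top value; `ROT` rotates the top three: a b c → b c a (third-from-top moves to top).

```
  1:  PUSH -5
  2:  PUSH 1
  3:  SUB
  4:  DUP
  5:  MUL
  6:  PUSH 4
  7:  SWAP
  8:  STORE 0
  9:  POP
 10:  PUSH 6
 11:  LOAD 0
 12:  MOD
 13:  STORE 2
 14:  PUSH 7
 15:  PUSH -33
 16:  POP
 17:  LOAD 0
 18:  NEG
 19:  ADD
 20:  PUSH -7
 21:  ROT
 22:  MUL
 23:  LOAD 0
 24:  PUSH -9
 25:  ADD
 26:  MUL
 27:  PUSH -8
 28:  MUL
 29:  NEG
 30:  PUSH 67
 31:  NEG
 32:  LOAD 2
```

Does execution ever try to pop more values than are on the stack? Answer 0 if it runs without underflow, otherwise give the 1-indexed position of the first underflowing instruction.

PUSH -5  -> -5
PUSH 1   -> -5 1
SUB      -> -6
DUP      -> -6 -6
MUL      -> 36
PUSH 4   -> 36 4
SWAP     -> 4 36
STORE 0  -> 4
POP      -> (empty)
PUSH 6   -> 6
LOAD 0   -> 6 36
MOD      -> 6
STORE 2  -> (empty)
PUSH 7   -> 7
PUSH -33 -> 7 -33
POP      -> 7
LOAD 0   -> 7 36
NEG      -> 7 -36
ADD      -> -29
PUSH -7  -> -29 -7
ROT  — needs 3 operands, stack has 2 → underflow

21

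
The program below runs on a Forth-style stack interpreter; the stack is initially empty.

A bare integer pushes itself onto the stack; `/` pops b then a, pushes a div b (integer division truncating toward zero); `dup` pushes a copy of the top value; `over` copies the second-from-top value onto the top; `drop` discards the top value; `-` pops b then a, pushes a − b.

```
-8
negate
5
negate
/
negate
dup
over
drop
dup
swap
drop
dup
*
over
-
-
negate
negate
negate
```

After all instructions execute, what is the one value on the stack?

-1

-8      [-8]
negate  [8]
5       [8, 5]
negate  [8, -5]
/       [-1]
negate  [1]
dup     [1, 1]
over    [1, 1, 1]
drop    [1, 1]
dup     [1, 1, 1]
swap    [1, 1, 1]
drop    [1, 1]
dup     [1, 1, 1]
*       [1, 1]
over    [1, 1, 1]
-       [1, 0]
-       [1]
negate  [-1]
negate  [1]
negate  [-1]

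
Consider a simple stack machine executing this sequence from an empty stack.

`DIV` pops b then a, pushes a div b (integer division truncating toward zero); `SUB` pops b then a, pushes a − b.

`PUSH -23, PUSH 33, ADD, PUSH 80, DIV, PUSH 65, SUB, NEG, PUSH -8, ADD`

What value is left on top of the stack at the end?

PUSH -23 -> -23
PUSH 33  -> -23 33
ADD      -> 10
PUSH 80  -> 10 80
DIV      -> 0
PUSH 65  -> 0 65
SUB      -> -65
NEG      -> 65
PUSH -8  -> 65 -8
ADD      -> 57

57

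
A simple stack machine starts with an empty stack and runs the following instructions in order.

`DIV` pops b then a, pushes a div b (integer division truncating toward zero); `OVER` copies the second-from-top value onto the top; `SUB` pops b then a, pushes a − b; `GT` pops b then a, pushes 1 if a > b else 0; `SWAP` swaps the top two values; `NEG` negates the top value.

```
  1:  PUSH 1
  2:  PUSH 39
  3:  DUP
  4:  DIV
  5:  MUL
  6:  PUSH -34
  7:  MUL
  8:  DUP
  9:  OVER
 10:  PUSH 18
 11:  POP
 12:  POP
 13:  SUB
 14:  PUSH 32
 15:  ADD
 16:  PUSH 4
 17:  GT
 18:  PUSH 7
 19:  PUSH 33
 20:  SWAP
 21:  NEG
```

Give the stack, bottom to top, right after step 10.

[-34, -34, -34, 18]

PUSH 1   : [1]
PUSH 39  : [1, 39]
DUP      : [1, 39, 39]
DIV      : [1, 1]
MUL      : [1]
PUSH -34 : [1, -34]
MUL      : [-34]
DUP      : [-34, -34]
OVER     : [-34, -34, -34]
PUSH 18  : [-34, -34, -34, 18]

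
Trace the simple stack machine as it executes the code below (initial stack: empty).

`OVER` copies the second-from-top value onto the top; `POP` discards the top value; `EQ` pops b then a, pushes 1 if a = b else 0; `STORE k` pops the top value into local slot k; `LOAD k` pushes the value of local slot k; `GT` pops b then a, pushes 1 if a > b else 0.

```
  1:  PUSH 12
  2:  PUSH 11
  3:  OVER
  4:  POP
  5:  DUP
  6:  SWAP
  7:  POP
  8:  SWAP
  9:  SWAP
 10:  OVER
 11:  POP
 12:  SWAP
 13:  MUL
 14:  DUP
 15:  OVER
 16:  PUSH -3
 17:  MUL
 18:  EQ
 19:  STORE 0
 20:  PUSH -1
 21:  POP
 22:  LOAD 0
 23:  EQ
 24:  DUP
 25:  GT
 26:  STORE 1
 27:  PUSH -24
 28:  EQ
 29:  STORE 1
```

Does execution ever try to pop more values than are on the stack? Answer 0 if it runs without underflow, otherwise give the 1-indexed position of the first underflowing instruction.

28

PUSH 12   12
PUSH 11   12 11
OVER      12 11 12
POP       12 11
DUP       12 11 11
SWAP      12 11 11
POP       12 11
SWAP      11 12
SWAP      12 11
OVER      12 11 12
POP       12 11
SWAP      11 12
MUL       132
DUP       132 132
OVER      132 132 132
PUSH -3   132 132 132 -3
MUL       132 132 -396
EQ        132 0
STORE 0   132
PUSH -1   132 -1
POP       132
LOAD 0    132 0
EQ        0
DUP       0 0
GT        0
STORE 1   (empty)
PUSH -24  -24
EQ  — needs 2 operands, stack has 1 → underflow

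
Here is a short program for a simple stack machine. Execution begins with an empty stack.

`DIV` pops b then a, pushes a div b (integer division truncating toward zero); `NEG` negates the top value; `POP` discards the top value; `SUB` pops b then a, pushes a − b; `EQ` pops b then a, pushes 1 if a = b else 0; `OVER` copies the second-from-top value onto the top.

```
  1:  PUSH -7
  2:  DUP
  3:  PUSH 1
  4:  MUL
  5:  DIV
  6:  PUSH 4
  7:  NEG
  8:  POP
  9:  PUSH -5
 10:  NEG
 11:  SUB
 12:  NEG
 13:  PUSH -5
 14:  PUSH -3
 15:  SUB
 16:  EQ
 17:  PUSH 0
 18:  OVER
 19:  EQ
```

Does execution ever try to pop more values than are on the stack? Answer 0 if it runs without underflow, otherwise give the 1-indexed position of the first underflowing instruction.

PUSH -7 → -7
DUP     → -7 -7
PUSH 1  → -7 -7 1
MUL     → -7 -7
DIV     → 1
PUSH 4  → 1 4
NEG     → 1 -4
POP     → 1
PUSH -5 → 1 -5
NEG     → 1 5
SUB     → -4
NEG     → 4
PUSH -5 → 4 -5
PUSH -3 → 4 -5 -3
SUB     → 4 -2
EQ      → 0
PUSH 0  → 0 0
OVER    → 0 0 0
EQ      → 0 1

0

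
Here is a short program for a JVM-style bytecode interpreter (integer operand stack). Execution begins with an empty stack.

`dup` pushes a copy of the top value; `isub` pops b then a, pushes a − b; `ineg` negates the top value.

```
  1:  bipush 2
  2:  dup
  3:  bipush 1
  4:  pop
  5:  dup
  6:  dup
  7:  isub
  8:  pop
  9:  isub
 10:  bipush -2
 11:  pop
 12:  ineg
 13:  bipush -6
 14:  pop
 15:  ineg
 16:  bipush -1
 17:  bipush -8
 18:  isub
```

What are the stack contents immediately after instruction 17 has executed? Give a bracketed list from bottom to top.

bipush 2  → 2
dup       → 2 2
bipush 1  → 2 2 1
pop       → 2 2
dup       → 2 2 2
dup       → 2 2 2 2
isub      → 2 2 0
pop       → 2 2
isub      → 0
bipush -2 → 0 -2
pop       → 0
ineg      → 0
bipush -6 → 0 -6
pop       → 0
ineg      → 0
bipush -1 → 0 -1
bipush -8 → 0 -1 -8

[0, -1, -8]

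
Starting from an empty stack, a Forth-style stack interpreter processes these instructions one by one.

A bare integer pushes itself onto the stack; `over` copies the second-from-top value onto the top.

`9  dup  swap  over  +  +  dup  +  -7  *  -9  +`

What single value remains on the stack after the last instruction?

9    → 9
dup  → 9 9
swap → 9 9
over → 9 9 9
+    → 9 18
+    → 27
dup  → 27 27
+    → 54
-7   → 54 -7
*    → -378
-9   → -378 -9
+    → -387

-387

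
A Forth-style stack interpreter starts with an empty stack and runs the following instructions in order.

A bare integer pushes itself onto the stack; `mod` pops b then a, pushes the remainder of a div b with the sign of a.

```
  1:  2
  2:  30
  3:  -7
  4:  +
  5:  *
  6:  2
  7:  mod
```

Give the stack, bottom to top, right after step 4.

[2, 23]

2  -> 2
30 -> 2 30
-7 -> 2 30 -7
+  -> 2 23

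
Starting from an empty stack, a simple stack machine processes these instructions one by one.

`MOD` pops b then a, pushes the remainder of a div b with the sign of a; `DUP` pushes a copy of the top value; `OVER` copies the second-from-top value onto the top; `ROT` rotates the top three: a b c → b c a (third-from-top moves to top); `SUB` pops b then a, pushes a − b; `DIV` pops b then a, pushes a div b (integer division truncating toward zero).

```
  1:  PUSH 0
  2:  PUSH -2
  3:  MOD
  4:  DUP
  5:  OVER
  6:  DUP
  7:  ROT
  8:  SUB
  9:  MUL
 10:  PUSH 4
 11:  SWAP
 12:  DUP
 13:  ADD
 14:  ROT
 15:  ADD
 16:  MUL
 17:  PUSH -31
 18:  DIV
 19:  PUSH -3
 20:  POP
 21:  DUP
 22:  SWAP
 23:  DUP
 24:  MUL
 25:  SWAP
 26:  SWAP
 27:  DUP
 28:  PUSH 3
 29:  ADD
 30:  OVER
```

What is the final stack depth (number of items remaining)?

PUSH 0   -> [0]
PUSH -2  -> [0, -2]
MOD      -> [0]
DUP      -> [0, 0]
OVER     -> [0, 0, 0]
DUP      -> [0, 0, 0, 0]
ROT      -> [0, 0, 0, 0]
SUB      -> [0, 0, 0]
MUL      -> [0, 0]
PUSH 4   -> [0, 0, 4]
SWAP     -> [0, 4, 0]
DUP      -> [0, 4, 0, 0]
ADD      -> [0, 4, 0]
ROT      -> [4, 0, 0]
ADD      -> [4, 0]
MUL      -> [0]
PUSH -31 -> [0, -31]
DIV      -> [0]
PUSH -3  -> [0, -3]
POP      -> [0]
DUP      -> [0, 0]
SWAP     -> [0, 0]
DUP      -> [0, 0, 0]
MUL      -> [0, 0]
SWAP     -> [0, 0]
SWAP     -> [0, 0]
DUP      -> [0, 0, 0]
PUSH 3   -> [0, 0, 0, 3]
ADD      -> [0, 0, 3]
OVER     -> [0, 0, 3, 0]

4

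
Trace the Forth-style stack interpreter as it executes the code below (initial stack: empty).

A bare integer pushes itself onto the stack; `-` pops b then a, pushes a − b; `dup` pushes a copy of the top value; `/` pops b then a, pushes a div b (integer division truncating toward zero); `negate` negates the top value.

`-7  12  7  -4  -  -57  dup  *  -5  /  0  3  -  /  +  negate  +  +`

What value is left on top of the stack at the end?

-222

-7     → -7
12     → -7 12
7      → -7 12 7
-4     → -7 12 7 -4
-      → -7 12 11
-57    → -7 12 11 -57
dup    → -7 12 11 -57 -57
*      → -7 12 11 3249
-5     → -7 12 11 3249 -5
/      → -7 12 11 -649
0      → -7 12 11 -649 0
3      → -7 12 11 -649 0 3
-      → -7 12 11 -649 -3
/      → -7 12 11 216
+      → -7 12 227
negate → -7 12 -227
+      → -7 -215
+      → -222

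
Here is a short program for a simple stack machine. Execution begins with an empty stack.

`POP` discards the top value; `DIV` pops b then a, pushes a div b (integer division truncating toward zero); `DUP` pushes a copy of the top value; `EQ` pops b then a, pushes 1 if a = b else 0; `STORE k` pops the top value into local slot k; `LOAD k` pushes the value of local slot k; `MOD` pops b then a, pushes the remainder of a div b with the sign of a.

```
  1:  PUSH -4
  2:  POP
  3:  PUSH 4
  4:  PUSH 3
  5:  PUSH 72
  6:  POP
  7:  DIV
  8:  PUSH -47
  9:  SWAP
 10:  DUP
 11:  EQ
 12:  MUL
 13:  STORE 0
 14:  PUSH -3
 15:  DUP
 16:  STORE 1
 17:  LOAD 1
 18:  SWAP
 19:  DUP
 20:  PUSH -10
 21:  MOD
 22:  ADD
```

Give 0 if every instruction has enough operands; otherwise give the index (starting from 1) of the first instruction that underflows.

0

PUSH -4  -> -4
POP      -> (empty)
PUSH 4   -> 4
PUSH 3   -> 4 3
PUSH 72  -> 4 3 72
POP      -> 4 3
DIV      -> 1
PUSH -47 -> 1 -47
SWAP     -> -47 1
DUP      -> -47 1 1
EQ       -> -47 1
MUL      -> -47
STORE 0  -> (empty)
PUSH -3  -> -3
DUP      -> -3 -3
STORE 1  -> -3
LOAD 1   -> -3 -3
SWAP     -> -3 -3
DUP      -> -3 -3 -3
PUSH -10 -> -3 -3 -3 -10
MOD      -> -3 -3 -3
ADD      -> -3 -6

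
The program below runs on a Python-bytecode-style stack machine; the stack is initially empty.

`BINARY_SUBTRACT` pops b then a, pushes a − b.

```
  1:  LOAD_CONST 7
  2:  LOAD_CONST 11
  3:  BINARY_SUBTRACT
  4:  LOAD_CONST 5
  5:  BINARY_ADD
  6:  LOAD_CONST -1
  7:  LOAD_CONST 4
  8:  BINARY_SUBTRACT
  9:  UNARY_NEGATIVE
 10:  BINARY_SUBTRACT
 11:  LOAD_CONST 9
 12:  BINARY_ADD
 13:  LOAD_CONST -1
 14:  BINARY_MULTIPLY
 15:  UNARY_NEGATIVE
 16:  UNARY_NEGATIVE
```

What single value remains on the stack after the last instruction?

LOAD_CONST 7    → [7]
LOAD_CONST 11   → [7, 11]
BINARY_SUBTRACT → [-4]
LOAD_CONST 5    → [-4, 5]
BINARY_ADD      → [1]
LOAD_CONST -1   → [1, -1]
LOAD_CONST 4    → [1, -1, 4]
BINARY_SUBTRACT → [1, -5]
UNARY_NEGATIVE  → [1, 5]
BINARY_SUBTRACT → [-4]
LOAD_CONST 9    → [-4, 9]
BINARY_ADD      → [5]
LOAD_CONST -1   → [5, -1]
BINARY_MULTIPLY → [-5]
UNARY_NEGATIVE  → [5]
UNARY_NEGATIVE  → [-5]

-5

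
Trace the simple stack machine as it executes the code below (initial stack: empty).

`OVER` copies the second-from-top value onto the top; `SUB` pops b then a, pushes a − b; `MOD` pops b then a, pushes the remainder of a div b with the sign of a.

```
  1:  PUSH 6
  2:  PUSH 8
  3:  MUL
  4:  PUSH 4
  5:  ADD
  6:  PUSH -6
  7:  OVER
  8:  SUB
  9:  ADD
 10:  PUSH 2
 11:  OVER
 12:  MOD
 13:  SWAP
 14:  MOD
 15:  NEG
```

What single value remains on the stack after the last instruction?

-2

PUSH 6  : 6
PUSH 8  : 6 8
MUL     : 48
PUSH 4  : 48 4
ADD     : 52
PUSH -6 : 52 -6
OVER    : 52 -6 52
SUB     : 52 -58
ADD     : -6
PUSH 2  : -6 2
OVER    : -6 2 -6
MOD     : -6 2
SWAP    : 2 -6
MOD     : 2
NEG     : -2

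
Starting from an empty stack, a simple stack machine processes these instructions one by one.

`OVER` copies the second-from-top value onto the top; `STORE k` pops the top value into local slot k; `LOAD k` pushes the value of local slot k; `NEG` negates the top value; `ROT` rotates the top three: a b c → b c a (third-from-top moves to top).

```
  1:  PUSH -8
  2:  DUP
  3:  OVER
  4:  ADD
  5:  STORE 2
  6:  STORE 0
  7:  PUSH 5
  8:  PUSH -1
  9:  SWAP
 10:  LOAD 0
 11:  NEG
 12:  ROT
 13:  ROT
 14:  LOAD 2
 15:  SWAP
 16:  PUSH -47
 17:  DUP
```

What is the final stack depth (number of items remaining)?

PUSH -8  : [-8]
DUP      : [-8, -8]
OVER     : [-8, -8, -8]
ADD      : [-8, -16]
STORE 2  : [-8]
STORE 0  : []
PUSH 5   : [5]
PUSH -1  : [5, -1]
SWAP     : [-1, 5]
LOAD 0   : [-1, 5, -8]
NEG      : [-1, 5, 8]
ROT      : [5, 8, -1]
ROT      : [8, -1, 5]
LOAD 2   : [8, -1, 5, -16]
SWAP     : [8, -1, -16, 5]
PUSH -47 : [8, -1, -16, 5, -47]
DUP      : [8, -1, -16, 5, -47, -47]

6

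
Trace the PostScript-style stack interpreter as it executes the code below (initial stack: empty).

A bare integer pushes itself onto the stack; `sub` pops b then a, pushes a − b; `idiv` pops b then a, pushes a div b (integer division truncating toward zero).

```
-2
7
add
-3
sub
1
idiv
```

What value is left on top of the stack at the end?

-2   → -2
7    → -2 7
add  → 5
-3   → 5 -3
sub  → 8
1    → 8 1
idiv → 8

8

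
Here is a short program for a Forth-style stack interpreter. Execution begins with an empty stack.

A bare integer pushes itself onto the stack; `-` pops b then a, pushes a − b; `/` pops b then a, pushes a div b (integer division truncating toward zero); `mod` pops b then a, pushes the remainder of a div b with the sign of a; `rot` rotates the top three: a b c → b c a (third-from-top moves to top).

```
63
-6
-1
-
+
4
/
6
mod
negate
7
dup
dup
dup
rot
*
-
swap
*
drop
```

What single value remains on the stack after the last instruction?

63     -> [63]
-6     -> [63, -6]
-1     -> [63, -6, -1]
-      -> [63, -5]
+      -> [58]
4      -> [58, 4]
/      -> [14]
6      -> [14, 6]
mod    -> [2]
negate -> [-2]
7      -> [-2, 7]
dup    -> [-2, 7, 7]
dup    -> [-2, 7, 7, 7]
dup    -> [-2, 7, 7, 7, 7]
rot    -> [-2, 7, 7, 7, 7]
*      -> [-2, 7, 7, 49]
-      -> [-2, 7, -42]
swap   -> [-2, -42, 7]
*      -> [-2, -294]
drop   -> [-2]

-2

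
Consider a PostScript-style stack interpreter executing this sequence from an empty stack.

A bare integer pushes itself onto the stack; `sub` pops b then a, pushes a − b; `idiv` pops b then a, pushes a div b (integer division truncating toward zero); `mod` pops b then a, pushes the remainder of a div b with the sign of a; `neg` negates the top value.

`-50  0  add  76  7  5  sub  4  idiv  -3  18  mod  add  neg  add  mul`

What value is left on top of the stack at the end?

-50  : [-50]
0    : [-50, 0]
add  : [-50]
76   : [-50, 76]
7    : [-50, 76, 7]
5    : [-50, 76, 7, 5]
sub  : [-50, 76, 2]
4    : [-50, 76, 2, 4]
idiv : [-50, 76, 0]
-3   : [-50, 76, 0, -3]
18   : [-50, 76, 0, -3, 18]
mod  : [-50, 76, 0, -3]
add  : [-50, 76, -3]
neg  : [-50, 76, 3]
add  : [-50, 79]
mul  : [-3950]

-3950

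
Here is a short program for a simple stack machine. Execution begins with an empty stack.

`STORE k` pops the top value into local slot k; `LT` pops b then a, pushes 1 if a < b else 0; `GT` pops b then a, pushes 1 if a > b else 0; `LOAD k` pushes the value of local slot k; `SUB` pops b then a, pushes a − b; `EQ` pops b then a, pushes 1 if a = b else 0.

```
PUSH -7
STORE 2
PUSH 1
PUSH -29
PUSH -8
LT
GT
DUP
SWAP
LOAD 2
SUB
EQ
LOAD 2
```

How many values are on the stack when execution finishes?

2

PUSH -7  -> -7
STORE 2  -> (empty)
PUSH 1   -> 1
PUSH -29 -> 1 -29
PUSH -8  -> 1 -29 -8
LT       -> 1 1
GT       -> 0
DUP      -> 0 0
SWAP     -> 0 0
LOAD 2   -> 0 0 -7
SUB      -> 0 7
EQ       -> 0
LOAD 2   -> 0 -7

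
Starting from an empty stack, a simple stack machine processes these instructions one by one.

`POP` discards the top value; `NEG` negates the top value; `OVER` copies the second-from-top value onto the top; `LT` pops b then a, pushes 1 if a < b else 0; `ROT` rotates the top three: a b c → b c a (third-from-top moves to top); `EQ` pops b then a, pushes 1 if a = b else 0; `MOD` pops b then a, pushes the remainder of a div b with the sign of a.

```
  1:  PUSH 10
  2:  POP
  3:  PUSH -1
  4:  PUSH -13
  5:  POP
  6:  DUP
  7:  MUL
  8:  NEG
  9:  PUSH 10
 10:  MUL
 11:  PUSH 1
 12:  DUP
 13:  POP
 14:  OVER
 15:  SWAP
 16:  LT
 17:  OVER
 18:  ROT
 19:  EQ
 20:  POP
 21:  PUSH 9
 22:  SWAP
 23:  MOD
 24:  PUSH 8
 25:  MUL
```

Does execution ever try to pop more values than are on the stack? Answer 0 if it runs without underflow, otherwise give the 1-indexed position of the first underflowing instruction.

0

PUSH 10  -> 10
POP      -> (empty)
PUSH -1  -> -1
PUSH -13 -> -1 -13
POP      -> -1
DUP      -> -1 -1
MUL      -> 1
NEG      -> -1
PUSH 10  -> -1 10
MUL      -> -10
PUSH 1   -> -10 1
DUP      -> -10 1 1
POP      -> -10 1
OVER     -> -10 1 -10
SWAP     -> -10 -10 1
LT       -> -10 1
OVER     -> -10 1 -10
ROT      -> 1 -10 -10
EQ       -> 1 1
POP      -> 1
PUSH 9   -> 1 9
SWAP     -> 9 1
MOD      -> 0
PUSH 8   -> 0 8
MUL      -> 0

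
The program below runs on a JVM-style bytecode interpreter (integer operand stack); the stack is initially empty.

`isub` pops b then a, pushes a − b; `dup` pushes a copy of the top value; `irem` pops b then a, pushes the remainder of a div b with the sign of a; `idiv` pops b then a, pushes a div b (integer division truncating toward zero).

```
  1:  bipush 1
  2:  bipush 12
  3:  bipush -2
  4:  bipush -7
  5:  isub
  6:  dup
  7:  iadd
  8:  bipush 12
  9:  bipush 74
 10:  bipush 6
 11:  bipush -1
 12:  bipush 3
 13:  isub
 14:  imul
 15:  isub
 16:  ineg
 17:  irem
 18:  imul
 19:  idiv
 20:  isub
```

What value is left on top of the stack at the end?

bipush 1  : [1]
bipush 12 : [1, 12]
bipush -2 : [1, 12, -2]
bipush -7 : [1, 12, -2, -7]
isub      : [1, 12, 5]
dup       : [1, 12, 5, 5]
iadd      : [1, 12, 10]
bipush 12 : [1, 12, 10, 12]
bipush 74 : [1, 12, 10, 12, 74]
bipush 6  : [1, 12, 10, 12, 74, 6]
bipush -1 : [1, 12, 10, 12, 74, 6, -1]
bipush 3  : [1, 12, 10, 12, 74, 6, -1, 3]
isub      : [1, 12, 10, 12, 74, 6, -4]
imul      : [1, 12, 10, 12, 74, -24]
isub      : [1, 12, 10, 12, 98]
ineg      : [1, 12, 10, 12, -98]
irem      : [1, 12, 10, 12]
imul      : [1, 12, 120]
idiv      : [1, 0]
isub      : [1]

1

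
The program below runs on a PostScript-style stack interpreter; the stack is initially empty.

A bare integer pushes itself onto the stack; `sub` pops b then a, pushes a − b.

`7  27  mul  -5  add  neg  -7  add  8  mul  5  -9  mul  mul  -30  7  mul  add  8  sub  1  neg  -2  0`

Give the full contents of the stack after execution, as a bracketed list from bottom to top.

7   -> 7
27  -> 7 27
mul -> 189
-5  -> 189 -5
add -> 184
neg -> -184
-7  -> -184 -7
add -> -191
8   -> -191 8
mul -> -1528
5   -> -1528 5
-9  -> -1528 5 -9
mul -> -1528 -45
mul -> 68760
-30 -> 68760 -30
7   -> 68760 -30 7
mul -> 68760 -210
add -> 68550
8   -> 68550 8
sub -> 68542
1   -> 68542 1
neg -> 68542 -1
-2  -> 68542 -1 -2
0   -> 68542 -1 -2 0

[68542, -1, -2, 0]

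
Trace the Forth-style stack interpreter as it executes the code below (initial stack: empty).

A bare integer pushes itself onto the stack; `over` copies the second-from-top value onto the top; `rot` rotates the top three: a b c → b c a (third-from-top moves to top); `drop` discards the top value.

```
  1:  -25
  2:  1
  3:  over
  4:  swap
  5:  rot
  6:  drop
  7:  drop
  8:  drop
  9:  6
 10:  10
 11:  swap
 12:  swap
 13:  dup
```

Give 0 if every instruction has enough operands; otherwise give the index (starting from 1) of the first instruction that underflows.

0

-25  -> [-25]
1    -> [-25, 1]
over -> [-25, 1, -25]
swap -> [-25, -25, 1]
rot  -> [-25, 1, -25]
drop -> [-25, 1]
drop -> [-25]
drop -> []
6    -> [6]
10   -> [6, 10]
swap -> [10, 6]
swap -> [6, 10]
dup  -> [6, 10, 10]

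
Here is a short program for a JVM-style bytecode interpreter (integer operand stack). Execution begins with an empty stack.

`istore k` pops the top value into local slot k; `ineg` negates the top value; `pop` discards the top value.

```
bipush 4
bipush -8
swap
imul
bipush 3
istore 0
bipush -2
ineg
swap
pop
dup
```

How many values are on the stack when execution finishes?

bipush 4  → 4
bipush -8 → 4 -8
swap      → -8 4
imul      → -32
bipush 3  → -32 3
istore 0  → -32
bipush -2 → -32 -2
ineg      → -32 2
swap      → 2 -32
pop       → 2
dup       → 2 2

2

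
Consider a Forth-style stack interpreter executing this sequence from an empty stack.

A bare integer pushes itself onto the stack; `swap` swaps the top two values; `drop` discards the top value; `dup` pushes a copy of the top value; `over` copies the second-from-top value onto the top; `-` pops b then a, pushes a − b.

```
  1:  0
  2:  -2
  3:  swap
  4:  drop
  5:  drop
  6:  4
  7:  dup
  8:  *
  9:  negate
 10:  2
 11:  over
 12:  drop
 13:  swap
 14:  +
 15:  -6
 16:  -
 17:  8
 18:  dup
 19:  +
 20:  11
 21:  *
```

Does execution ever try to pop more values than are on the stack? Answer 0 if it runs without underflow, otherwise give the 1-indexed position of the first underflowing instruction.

0

0      -> 0
-2     -> 0 -2
swap   -> -2 0
drop   -> -2
drop   -> (empty)
4      -> 4
dup    -> 4 4
*      -> 16
negate -> -16
2      -> -16 2
over   -> -16 2 -16
drop   -> -16 2
swap   -> 2 -16
+      -> -14
-6     -> -14 -6
-      -> -8
8      -> -8 8
dup    -> -8 8 8
+      -> -8 16
11     -> -8 16 11
*      -> -8 176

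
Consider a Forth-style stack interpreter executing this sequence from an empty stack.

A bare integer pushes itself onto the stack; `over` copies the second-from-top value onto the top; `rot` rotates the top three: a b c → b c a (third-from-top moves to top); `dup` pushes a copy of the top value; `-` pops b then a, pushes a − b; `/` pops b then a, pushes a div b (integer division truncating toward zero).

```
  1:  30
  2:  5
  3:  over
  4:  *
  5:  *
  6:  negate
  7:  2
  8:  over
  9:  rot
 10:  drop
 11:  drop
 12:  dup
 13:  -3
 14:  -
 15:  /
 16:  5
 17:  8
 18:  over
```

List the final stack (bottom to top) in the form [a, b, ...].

30     -> [30]
5      -> [30, 5]
over   -> [30, 5, 30]
*      -> [30, 150]
*      -> [4500]
negate -> [-4500]
2      -> [-4500, 2]
over   -> [-4500, 2, -4500]
rot    -> [2, -4500, -4500]
drop   -> [2, -4500]
drop   -> [2]
dup    -> [2, 2]
-3     -> [2, 2, -3]
-      -> [2, 5]
/      -> [0]
5      -> [0, 5]
8      -> [0, 5, 8]
over   -> [0, 5, 8, 5]

[0, 5, 8, 5]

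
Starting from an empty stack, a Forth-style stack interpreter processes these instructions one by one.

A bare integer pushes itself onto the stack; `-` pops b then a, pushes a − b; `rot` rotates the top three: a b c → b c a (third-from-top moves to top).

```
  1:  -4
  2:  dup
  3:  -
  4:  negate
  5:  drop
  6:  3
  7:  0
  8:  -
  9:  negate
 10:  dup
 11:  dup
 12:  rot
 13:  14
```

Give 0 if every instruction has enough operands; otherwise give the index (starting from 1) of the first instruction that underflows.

-4     : -4
dup    : -4 -4
-      : 0
negate : 0
drop   : (empty)
3      : 3
0      : 3 0
-      : 3
negate : -3
dup    : -3 -3
dup    : -3 -3 -3
rot    : -3 -3 -3
14     : -3 -3 -3 14

0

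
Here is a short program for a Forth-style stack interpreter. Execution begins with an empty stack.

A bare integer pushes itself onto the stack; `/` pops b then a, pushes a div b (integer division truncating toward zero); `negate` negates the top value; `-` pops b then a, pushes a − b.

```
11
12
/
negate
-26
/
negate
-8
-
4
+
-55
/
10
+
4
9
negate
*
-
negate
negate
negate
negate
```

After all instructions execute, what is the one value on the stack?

11     -> 11
12     -> 11 12
/      -> 0
negate -> 0
-26    -> 0 -26
/      -> 0
negate -> 0
-8     -> 0 -8
-      -> 8
4      -> 8 4
+      -> 12
-55    -> 12 -55
/      -> 0
10     -> 0 10
+      -> 10
4      -> 10 4
9      -> 10 4 9
negate -> 10 4 -9
*      -> 10 -36
-      -> 46
negate -> -46
negate -> 46
negate -> -46
negate -> 46

46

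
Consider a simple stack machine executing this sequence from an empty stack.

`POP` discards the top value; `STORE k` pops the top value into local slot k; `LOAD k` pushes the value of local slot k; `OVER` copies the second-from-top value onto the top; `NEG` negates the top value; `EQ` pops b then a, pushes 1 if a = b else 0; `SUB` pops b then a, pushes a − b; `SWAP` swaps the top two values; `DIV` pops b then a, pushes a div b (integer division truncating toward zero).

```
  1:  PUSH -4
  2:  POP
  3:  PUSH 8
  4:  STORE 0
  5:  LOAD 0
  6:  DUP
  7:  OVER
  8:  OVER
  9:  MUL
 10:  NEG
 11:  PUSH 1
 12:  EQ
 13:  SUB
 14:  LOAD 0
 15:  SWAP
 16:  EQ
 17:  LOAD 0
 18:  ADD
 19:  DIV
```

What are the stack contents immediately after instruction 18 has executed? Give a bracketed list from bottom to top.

PUSH -4 -> -4
POP     -> (empty)
PUSH 8  -> 8
STORE 0 -> (empty)
LOAD 0  -> 8
DUP     -> 8 8
OVER    -> 8 8 8
OVER    -> 8 8 8 8
MUL     -> 8 8 64
NEG     -> 8 8 -64
PUSH 1  -> 8 8 -64 1
EQ      -> 8 8 0
SUB     -> 8 8
LOAD 0  -> 8 8 8
SWAP    -> 8 8 8
EQ      -> 8 1
LOAD 0  -> 8 1 8
ADD     -> 8 9

[8, 9]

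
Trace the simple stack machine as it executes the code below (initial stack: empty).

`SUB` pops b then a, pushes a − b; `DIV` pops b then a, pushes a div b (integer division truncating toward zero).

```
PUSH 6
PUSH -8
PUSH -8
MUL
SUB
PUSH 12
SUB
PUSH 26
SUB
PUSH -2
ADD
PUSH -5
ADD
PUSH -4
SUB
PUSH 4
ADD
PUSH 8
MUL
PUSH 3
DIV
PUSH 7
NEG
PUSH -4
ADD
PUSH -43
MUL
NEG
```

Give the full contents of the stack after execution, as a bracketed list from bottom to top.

PUSH 6    6
PUSH -8   6 -8
PUSH -8   6 -8 -8
MUL       6 64
SUB       -58
PUSH 12   -58 12
SUB       -70
PUSH 26   -70 26
SUB       -96
PUSH -2   -96 -2
ADD       -98
PUSH -5   -98 -5
ADD       -103
PUSH -4   -103 -4
SUB       -99
PUSH 4    -99 4
ADD       -95
PUSH 8    -95 8
MUL       -760
PUSH 3    -760 3
DIV       -253
PUSH 7    -253 7
NEG       -253 -7
PUSH -4   -253 -7 -4
ADD       -253 -11
PUSH -43  -253 -11 -43
MUL       -253 473
NEG       -253 -473

[-253, -473]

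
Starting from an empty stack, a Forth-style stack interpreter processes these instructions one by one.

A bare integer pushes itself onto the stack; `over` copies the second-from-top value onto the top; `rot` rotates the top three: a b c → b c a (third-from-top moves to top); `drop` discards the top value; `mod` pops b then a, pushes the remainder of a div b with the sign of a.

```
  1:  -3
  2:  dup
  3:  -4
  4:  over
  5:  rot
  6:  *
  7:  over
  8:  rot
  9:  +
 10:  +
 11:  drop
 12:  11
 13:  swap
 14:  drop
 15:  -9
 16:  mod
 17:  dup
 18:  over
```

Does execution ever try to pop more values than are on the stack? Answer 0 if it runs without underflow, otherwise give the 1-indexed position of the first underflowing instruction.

-3   : -3
dup  : -3 -3
-4   : -3 -3 -4
over : -3 -3 -4 -3
rot  : -3 -4 -3 -3
*    : -3 -4 9
over : -3 -4 9 -4
rot  : -3 9 -4 -4
+    : -3 9 -8
+    : -3 1
drop : -3
11   : -3 11
swap : 11 -3
drop : 11
-9   : 11 -9
mod  : 2
dup  : 2 2
over : 2 2 2

0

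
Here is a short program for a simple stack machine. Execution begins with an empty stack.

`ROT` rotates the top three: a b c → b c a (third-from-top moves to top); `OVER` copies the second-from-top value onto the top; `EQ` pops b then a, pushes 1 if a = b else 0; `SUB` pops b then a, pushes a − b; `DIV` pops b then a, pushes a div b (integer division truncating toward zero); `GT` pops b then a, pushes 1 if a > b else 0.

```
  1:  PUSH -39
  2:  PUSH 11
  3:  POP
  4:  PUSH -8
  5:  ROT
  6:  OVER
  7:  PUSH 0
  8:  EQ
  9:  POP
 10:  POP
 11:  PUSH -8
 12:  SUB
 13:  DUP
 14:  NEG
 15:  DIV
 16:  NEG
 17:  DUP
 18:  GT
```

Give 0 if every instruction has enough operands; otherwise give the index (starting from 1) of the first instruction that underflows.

5

PUSH -39 -> -39
PUSH 11  -> -39 11
POP      -> -39
PUSH -8  -> -39 -8
ROT  — needs 3 operands, stack has 2 → underflow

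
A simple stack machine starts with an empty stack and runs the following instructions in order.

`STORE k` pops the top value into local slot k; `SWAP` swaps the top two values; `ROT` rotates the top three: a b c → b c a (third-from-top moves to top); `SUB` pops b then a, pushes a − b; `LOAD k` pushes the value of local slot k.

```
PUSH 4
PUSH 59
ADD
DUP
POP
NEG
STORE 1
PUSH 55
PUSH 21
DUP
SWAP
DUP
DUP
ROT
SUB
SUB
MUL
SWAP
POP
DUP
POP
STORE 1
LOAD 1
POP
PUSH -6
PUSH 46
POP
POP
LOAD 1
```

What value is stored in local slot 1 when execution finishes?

441

PUSH 4   [4]
PUSH 59  [4, 59]
ADD      [63]
DUP      [63, 63]
POP      [63]
NEG      [-63]
STORE 1  []
PUSH 55  [55]
PUSH 21  [55, 21]
DUP      [55, 21, 21]
SWAP     [55, 21, 21]
DUP      [55, 21, 21, 21]
DUP      [55, 21, 21, 21, 21]
ROT      [55, 21, 21, 21, 21]
SUB      [55, 21, 21, 0]
SUB      [55, 21, 21]
MUL      [55, 441]
SWAP     [441, 55]
POP      [441]
DUP      [441, 441]
POP      [441]
STORE 1  []
LOAD 1   [441]
POP      []
PUSH -6  [-6]
PUSH 46  [-6, 46]
POP      [-6]
POP      []
LOAD 1   [441]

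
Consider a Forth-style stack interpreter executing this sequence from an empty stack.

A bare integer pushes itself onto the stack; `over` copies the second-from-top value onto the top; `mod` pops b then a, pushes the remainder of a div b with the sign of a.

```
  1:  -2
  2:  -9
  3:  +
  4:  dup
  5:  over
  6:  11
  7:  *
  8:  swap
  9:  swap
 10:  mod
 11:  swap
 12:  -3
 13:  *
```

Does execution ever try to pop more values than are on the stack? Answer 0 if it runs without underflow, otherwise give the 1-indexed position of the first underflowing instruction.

-2   -> -2
-9   -> -2 -9
+    -> -11
dup  -> -11 -11
over -> -11 -11 -11
11   -> -11 -11 -11 11
*    -> -11 -11 -121
swap -> -11 -121 -11
swap -> -11 -11 -121
mod  -> -11 -11
swap -> -11 -11
-3   -> -11 -11 -3
*    -> -11 33

0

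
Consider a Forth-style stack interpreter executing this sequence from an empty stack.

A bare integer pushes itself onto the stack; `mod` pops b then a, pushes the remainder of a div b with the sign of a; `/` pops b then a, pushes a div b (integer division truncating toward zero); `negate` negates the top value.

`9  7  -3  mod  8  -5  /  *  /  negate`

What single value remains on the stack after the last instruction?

9

9       [9]
7       [9, 7]
-3      [9, 7, -3]
mod     [9, 1]
8       [9, 1, 8]
-5      [9, 1, 8, -5]
/       [9, 1, -1]
*       [9, -1]
/       [-9]
negate  [9]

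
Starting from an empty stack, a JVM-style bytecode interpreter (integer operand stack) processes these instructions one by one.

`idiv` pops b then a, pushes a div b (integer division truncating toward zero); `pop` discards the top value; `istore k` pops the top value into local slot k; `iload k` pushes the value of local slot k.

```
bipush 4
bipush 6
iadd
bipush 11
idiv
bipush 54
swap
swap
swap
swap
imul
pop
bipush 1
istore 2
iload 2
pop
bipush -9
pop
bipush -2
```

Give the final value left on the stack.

bipush 4   4
bipush 6   4 6
iadd       10
bipush 11  10 11
idiv       0
bipush 54  0 54
swap       54 0
swap       0 54
swap       54 0
swap       0 54
imul       0
pop        (empty)
bipush 1   1
istore 2   (empty)
iload 2    1
pop        (empty)
bipush -9  -9
pop        (empty)
bipush -2  -2

-2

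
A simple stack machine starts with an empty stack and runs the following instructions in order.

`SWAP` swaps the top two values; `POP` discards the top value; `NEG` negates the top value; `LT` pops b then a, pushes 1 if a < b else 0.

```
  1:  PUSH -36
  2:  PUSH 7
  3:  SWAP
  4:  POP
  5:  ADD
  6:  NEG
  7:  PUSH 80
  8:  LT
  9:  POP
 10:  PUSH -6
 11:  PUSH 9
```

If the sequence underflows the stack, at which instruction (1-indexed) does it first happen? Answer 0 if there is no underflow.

5

PUSH -36  [-36]
PUSH 7    [-36, 7]
SWAP      [7, -36]
POP       [7]
ADD  — needs 2 operands, stack has 1 → underflow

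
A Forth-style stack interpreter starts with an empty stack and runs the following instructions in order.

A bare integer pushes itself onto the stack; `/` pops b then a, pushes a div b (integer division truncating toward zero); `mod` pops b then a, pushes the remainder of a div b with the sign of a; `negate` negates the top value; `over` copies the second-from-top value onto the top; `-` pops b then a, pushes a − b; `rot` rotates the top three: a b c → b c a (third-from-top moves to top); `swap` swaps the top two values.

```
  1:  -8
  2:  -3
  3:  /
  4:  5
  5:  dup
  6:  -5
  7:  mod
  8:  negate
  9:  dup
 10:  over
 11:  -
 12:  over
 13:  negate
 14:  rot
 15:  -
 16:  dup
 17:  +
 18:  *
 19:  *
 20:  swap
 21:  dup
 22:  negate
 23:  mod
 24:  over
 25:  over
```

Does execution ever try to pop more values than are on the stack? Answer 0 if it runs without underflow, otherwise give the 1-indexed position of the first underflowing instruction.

-8     : [-8]
-3     : [-8, -3]
/      : [2]
5      : [2, 5]
dup    : [2, 5, 5]
-5     : [2, 5, 5, -5]
mod    : [2, 5, 0]
negate : [2, 5, 0]
dup    : [2, 5, 0, 0]
over   : [2, 5, 0, 0, 0]
-      : [2, 5, 0, 0]
over   : [2, 5, 0, 0, 0]
negate : [2, 5, 0, 0, 0]
rot    : [2, 5, 0, 0, 0]
-      : [2, 5, 0, 0]
dup    : [2, 5, 0, 0, 0]
+      : [2, 5, 0, 0]
*      : [2, 5, 0]
*      : [2, 0]
swap   : [0, 2]
dup    : [0, 2, 2]
negate : [0, 2, -2]
mod    : [0, 0]
over   : [0, 0, 0]
over   : [0, 0, 0, 0]

0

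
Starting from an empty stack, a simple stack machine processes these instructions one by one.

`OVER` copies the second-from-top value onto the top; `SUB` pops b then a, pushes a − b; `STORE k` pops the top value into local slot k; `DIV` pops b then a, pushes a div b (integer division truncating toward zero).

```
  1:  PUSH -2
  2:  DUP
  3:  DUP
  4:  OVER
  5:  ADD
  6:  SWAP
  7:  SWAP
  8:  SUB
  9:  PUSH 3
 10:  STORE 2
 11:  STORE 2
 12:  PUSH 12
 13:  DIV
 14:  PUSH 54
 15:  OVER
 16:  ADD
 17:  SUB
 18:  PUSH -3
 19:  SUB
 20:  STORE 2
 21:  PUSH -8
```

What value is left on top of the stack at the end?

PUSH -2 → [-2]
DUP     → [-2, -2]
DUP     → [-2, -2, -2]
OVER    → [-2, -2, -2, -2]
ADD     → [-2, -2, -4]
SWAP    → [-2, -4, -2]
SWAP    → [-2, -2, -4]
SUB     → [-2, 2]
PUSH 3  → [-2, 2, 3]
STORE 2 → [-2, 2]
STORE 2 → [-2]
PUSH 12 → [-2, 12]
DIV     → [0]
PUSH 54 → [0, 54]
OVER    → [0, 54, 0]
ADD     → [0, 54]
SUB     → [-54]
PUSH -3 → [-54, -3]
SUB     → [-51]
STORE 2 → []
PUSH -8 → [-8]

-8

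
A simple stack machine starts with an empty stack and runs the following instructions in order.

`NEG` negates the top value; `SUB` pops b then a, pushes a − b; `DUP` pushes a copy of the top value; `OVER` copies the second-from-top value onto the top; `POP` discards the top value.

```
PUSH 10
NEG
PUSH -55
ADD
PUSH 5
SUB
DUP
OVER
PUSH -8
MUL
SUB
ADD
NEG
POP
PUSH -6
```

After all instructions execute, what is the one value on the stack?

PUSH 10  → 10
NEG      → -10
PUSH -55 → -10 -55
ADD      → -65
PUSH 5   → -65 5
SUB      → -70
DUP      → -70 -70
OVER     → -70 -70 -70
PUSH -8  → -70 -70 -70 -8
MUL      → -70 -70 560
SUB      → -70 -630
ADD      → -700
NEG      → 700
POP      → (empty)
PUSH -6  → -6

-6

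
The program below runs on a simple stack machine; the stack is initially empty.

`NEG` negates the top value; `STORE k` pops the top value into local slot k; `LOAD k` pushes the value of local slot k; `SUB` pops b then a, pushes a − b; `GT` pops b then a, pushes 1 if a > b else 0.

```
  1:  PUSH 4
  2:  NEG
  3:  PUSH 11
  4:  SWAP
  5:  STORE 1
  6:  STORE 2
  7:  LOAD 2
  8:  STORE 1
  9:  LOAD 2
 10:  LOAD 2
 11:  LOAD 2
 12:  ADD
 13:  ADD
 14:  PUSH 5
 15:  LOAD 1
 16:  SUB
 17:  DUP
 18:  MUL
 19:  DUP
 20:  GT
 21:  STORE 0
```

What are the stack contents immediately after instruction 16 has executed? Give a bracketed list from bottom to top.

PUSH 4  → 4
NEG     → -4
PUSH 11 → -4 11
SWAP    → 11 -4
STORE 1 → 11
STORE 2 → (empty)
LOAD 2  → 11
STORE 1 → (empty)
LOAD 2  → 11
LOAD 2  → 11 11
LOAD 2  → 11 11 11
ADD     → 11 22
ADD     → 33
PUSH 5  → 33 5
LOAD 1  → 33 5 11
SUB     → 33 -6

[33, -6]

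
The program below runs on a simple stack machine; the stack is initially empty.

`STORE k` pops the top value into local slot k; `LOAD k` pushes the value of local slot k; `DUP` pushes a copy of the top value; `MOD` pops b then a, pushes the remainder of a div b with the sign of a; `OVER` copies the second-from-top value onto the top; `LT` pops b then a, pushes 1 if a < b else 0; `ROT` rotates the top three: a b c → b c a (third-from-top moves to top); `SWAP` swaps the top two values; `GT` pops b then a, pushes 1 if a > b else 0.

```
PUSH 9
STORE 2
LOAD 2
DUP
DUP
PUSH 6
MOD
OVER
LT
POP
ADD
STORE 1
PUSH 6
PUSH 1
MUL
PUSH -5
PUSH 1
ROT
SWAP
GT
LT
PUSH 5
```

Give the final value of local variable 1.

PUSH 9  : 9
STORE 2 : (empty)
LOAD 2  : 9
DUP     : 9 9
DUP     : 9 9 9
PUSH 6  : 9 9 9 6
MOD     : 9 9 3
OVER    : 9 9 3 9
LT      : 9 9 1
POP     : 9 9
ADD     : 18
STORE 1 : (empty)
PUSH 6  : 6
PUSH 1  : 6 1
MUL     : 6
PUSH -5 : 6 -5
PUSH 1  : 6 -5 1
ROT     : -5 1 6
SWAP    : -5 6 1
GT      : -5 1
LT      : 1
PUSH 5  : 1 5

18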